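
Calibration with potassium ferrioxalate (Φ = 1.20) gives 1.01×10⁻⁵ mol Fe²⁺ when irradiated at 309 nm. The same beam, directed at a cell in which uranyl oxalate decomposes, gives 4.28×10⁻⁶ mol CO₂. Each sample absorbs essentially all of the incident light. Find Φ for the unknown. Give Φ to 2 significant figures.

Photons absorbed by the actinometer: 1.01×10⁻⁵ / 1.20 = 8.417×10⁻⁶ mol.
Φ(unknown) = 4.28×10⁻⁶ / 8.417×10⁻⁶ = 0.51.

Φ = 0.51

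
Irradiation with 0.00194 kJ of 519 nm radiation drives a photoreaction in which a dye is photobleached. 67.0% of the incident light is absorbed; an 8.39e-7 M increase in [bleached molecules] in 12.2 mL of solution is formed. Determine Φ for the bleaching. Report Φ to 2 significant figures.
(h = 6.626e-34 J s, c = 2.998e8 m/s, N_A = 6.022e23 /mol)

Φ = 0.0018

Product: (8.39e-7 M)(0.0122 L) = 1.024e-8 mol.
Photon energy at 519 nm: hc/λ = (6.626e-34)(2.998e8)/(519e-9) = 3.828e-19 J.
Incident energy: 0.00194 kJ = 1.94 J.
Photons incident: 1.94 / 3.828e-19 = 5.068e18, i.e. 5.068e18/6.022e23 = 8.416e-6 mol.
Photons absorbed: 0.670 × 8.416e-6 = 5.639e-6 mol.
Φ = 1.024e-8 mol / 5.639e-6 mol photons = 0.0018.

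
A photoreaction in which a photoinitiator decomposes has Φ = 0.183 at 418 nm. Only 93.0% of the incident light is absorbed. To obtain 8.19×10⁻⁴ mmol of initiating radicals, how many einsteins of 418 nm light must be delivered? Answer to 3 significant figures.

4.81×10⁻⁶ einstein

Product: 8.19×10⁻⁴ mmol = 8.19×10⁻⁷ mol.
Photons that must be absorbed: 8.19×10⁻⁷ / 0.183 = 4.475×10⁻⁶ mol.
Incident photons needed: 4.475×10⁻⁶ / 0.930 = 4.812×10⁻⁶ mol.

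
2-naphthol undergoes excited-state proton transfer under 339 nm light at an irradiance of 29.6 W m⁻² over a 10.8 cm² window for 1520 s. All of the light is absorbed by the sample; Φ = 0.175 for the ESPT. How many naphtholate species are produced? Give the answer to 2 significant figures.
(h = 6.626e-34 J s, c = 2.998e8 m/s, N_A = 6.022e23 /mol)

1.5e19 species

Photon energy at 339 nm: hc/λ = (6.626e-34)(2.998e8)/(339e-9) = 5.860e-19 J.
Energy delivered: (29.6 W m⁻²)(10.8e-4 m²)(1520 s) = 48.59 J.
Photons incident: 48.59 / 5.860e-19 = 8.292e19, i.e. 8.292e19/6.022e23 = 1.377e-4 mol.
Product: Φ × n_abs = 0.175 × 1.377e-4 = 2.410e-5 mol.
As a count: 2.410e-5 × 6.022e23 = 1.5e19.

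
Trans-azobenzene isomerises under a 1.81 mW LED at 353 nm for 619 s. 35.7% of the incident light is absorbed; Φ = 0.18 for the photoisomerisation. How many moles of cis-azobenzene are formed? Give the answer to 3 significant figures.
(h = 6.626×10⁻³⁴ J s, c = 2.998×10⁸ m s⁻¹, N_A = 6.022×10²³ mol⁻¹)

2.12×10⁻⁷ mol

Photon energy at 353 nm: hc/λ = (6.626×10⁻³⁴)(2.998×10⁸)/(353×10⁻⁹) = 5.627×10⁻¹⁹ J.
Energy delivered: (1.81 mW)(619 s) = 1.120 J.
Photons incident: 1.120 / 5.627×10⁻¹⁹ = 1.990×10¹⁸, i.e. 1.990×10¹⁸/6.022×10²³ = 3.305×10⁻⁶ mol.
Photons absorbed: 0.357 × 3.305×10⁻⁶ = 1.180×10⁻⁶ mol.
Product: Φ × n_abs = 0.18 × 1.180×10⁻⁶ = 2.124×10⁻⁷ mol.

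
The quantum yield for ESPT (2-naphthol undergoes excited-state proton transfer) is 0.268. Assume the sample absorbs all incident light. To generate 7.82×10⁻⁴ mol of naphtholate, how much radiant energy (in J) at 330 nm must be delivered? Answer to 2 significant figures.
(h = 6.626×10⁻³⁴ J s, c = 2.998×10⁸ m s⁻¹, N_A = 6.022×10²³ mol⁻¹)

Photons that must be absorbed: 7.82×10⁻⁴ / 0.268 = 0.002918 mol.
Photon energy: hc/λ = 6.020×10⁻¹⁹ J; per mole, 3.625×10⁵ J mol⁻¹.
Energy required: 0.002918 × 3.625×10⁵ = 1100 J.

1100 J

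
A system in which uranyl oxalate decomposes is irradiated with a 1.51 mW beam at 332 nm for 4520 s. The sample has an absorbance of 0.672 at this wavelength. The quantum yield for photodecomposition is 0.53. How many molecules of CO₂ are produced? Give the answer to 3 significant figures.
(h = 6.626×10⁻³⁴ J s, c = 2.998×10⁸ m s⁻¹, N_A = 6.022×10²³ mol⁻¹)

4.76×10¹⁸ molecules

Photon energy at 332 nm: hc/λ = (6.626×10⁻³⁴)(2.998×10⁸)/(332×10⁻⁹) = 5.983×10⁻¹⁹ J.
Energy delivered: (1.51 mW)(4520 s) = 6.825 J.
Photons incident: 6.825 / 5.983×10⁻¹⁹ = 1.141×10¹⁹, i.e. 1.141×10¹⁹/6.022×10²³ = 1.895×10⁻⁵ mol.
Fraction absorbed: 1 − 10^(−0.672) = 0.7872.
Photons absorbed: 0.7872 × 1.895×10⁻⁵ = 1.492×10⁻⁵ mol.
Product: Φ × n_abs = 0.53 × 1.492×10⁻⁵ = 7.908×10⁻⁶ mol.
As a count: 7.908×10⁻⁶ × 6.022×10²³ = 4.76×10¹⁸.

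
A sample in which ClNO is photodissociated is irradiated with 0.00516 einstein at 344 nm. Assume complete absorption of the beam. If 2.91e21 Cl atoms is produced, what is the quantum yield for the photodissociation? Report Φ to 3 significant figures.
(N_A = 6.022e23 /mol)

Φ = 0.936

Product: 2.91e21 / 6.022e23 = 0.004832 mol.
Φ = 0.004832 mol / 0.00516 mol photons = 0.936.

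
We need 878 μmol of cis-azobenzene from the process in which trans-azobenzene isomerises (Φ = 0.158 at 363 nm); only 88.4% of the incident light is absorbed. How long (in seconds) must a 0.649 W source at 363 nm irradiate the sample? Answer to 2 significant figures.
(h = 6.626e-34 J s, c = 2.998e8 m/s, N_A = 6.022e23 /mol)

Product: 878 μmol = 8.78e-4 mol.
Photons that must be absorbed: 8.78e-4 / 0.158 = 0.005557 mol.
Incident photons needed: 0.005557 / 0.884 = 0.006286 mol.
Photon energy: hc/λ = 5.472e-19 J; per mole, 3.295e5 J mol⁻¹.
Energy required: 0.006286 × 3.295e5 = 2071 J.
Time: 2071 J / 0.649 W = 3200 s.

t ≈ 3200 s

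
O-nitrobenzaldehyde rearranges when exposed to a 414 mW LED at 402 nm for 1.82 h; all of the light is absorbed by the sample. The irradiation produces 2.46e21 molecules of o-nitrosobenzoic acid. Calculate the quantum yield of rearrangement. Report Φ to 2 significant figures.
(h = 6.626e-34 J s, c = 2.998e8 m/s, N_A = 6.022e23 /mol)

Product: 2.46e21 / 6.022e23 = 0.004085 mol.
Photon energy at 402 nm: hc/λ = (6.626e-34)(2.998e8)/(402e-9) = 4.941e-19 J.
Energy delivered: (414 mW)(6552 s) = 2713 J.
Photons incident: 2713 / 4.941e-19 = 5.491e21, i.e. 5.491e21/6.022e23 = 0.009118 mol.
Φ = 0.004085 mol / 0.009118 mol photons = 0.45.

Φ = 0.45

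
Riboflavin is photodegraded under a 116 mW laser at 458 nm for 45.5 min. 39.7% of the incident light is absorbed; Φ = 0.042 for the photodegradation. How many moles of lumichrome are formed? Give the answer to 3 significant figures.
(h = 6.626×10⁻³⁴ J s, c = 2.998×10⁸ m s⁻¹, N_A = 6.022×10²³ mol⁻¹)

2.02×10⁻⁵ mol

Photon energy at 458 nm: hc/λ = (6.626×10⁻³⁴)(2.998×10⁸)/(458×10⁻⁹) = 4.337×10⁻¹⁹ J.
Energy delivered: (116 mW)(2730 s) = 316.7 J.
Photons incident: 316.7 / 4.337×10⁻¹⁹ = 7.302×10²⁰, i.e. 7.302×10²⁰/6.022×10²³ = 0.001213 mol.
Photons absorbed: 0.397 × 0.001213 = 4.816×10⁻⁴ mol.
Product: Φ × n_abs = 0.042 × 4.816×10⁻⁴ = 2.023×10⁻⁵ mol.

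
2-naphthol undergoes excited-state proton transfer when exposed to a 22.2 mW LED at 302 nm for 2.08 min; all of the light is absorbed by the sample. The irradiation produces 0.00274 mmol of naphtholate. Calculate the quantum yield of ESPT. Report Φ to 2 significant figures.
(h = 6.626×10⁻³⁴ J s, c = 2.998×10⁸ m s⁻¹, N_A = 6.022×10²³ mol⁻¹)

Φ = 0.39

Product: 0.00274 mmol = 2.74×10⁻⁶ mol.
Photon energy at 302 nm: hc/λ = (6.626×10⁻³⁴)(2.998×10⁸)/(302×10⁻⁹) = 6.578×10⁻¹⁹ J.
Energy delivered: (22.2 mW)(124.8 s) = 2.771 J.
Photons incident: 2.771 / 6.578×10⁻¹⁹ = 4.213×10¹⁸, i.e. 4.213×10¹⁸/6.022×10²³ = 6.996×10⁻⁶ mol.
Φ = 2.74×10⁻⁶ mol / 6.996×10⁻⁶ mol photons = 0.39.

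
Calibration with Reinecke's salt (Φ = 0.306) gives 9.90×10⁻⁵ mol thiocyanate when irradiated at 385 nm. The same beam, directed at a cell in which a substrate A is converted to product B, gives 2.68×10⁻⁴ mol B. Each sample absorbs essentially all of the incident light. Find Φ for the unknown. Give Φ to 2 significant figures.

Photons absorbed by the actinometer: 9.90×10⁻⁵ / 0.306 = 3.235×10⁻⁴ mol.
Φ(unknown) = 2.68×10⁻⁴ / 3.235×10⁻⁴ = 0.83.

Φ = 0.83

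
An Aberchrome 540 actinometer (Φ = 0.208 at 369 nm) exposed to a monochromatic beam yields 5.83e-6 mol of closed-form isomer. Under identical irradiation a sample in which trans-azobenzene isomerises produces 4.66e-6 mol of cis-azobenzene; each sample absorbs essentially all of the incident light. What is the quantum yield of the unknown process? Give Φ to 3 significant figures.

Photons absorbed by the actinometer: 5.83e-6 / 0.208 = 2.803e-5 mol.
Φ(unknown) = 4.66e-6 / 2.803e-5 = 0.166.

Φ = 0.166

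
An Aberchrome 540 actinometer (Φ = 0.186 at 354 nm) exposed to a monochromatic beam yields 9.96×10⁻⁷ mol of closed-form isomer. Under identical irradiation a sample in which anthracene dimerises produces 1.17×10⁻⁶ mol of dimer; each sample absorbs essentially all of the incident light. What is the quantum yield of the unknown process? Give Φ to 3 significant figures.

Photons absorbed by the actinometer: 9.96×10⁻⁷ / 0.186 = 5.355×10⁻⁶ mol.
Φ(unknown) = 1.17×10⁻⁶ / 5.355×10⁻⁶ = 0.218.

Φ = 0.218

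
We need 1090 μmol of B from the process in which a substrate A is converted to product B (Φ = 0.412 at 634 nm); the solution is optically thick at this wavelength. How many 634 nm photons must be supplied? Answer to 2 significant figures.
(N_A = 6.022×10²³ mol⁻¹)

Product: 1090 μmol = 0.00109 mol.
Photons that must be absorbed: 0.00109 / 0.412 = 0.002646 mol.
Photon count: 0.002646 × 6.022×10²³ = 1.6×10²¹.

1.6×10²¹ photons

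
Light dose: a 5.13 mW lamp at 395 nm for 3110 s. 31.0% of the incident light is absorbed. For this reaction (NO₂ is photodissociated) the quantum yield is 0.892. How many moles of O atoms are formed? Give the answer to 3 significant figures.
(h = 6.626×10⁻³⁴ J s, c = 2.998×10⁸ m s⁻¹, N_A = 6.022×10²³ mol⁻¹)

1.46×10⁻⁵ mol

Photon energy at 395 nm: hc/λ = (6.626×10⁻³⁴)(2.998×10⁸)/(395×10⁻⁹) = 5.029×10⁻¹⁹ J.
Energy delivered: (5.13 mW)(3110 s) = 15.95 J.
Photons incident: 15.95 / 5.029×10⁻¹⁹ = 3.172×10¹⁹, i.e. 3.172×10¹⁹/6.022×10²³ = 5.267×10⁻⁵ mol.
Photons absorbed: 0.310 × 5.267×10⁻⁵ = 1.633×10⁻⁵ mol.
Product: Φ × n_abs = 0.892 × 1.633×10⁻⁵ = 1.457×10⁻⁵ mol.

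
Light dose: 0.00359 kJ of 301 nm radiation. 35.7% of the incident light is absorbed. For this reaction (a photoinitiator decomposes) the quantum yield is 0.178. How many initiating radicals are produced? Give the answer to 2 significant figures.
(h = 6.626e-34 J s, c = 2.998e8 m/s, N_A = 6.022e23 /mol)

3.5e17 initiating radicals

Photon energy at 301 nm: hc/λ = (6.626e-34)(2.998e8)/(301e-9) = 6.600e-19 J.
Incident energy: 0.00359 kJ = 3.59 J.
Photons incident: 3.59 / 6.600e-19 = 5.439e18, i.e. 5.439e18/6.022e23 = 9.032e-6 mol.
Photons absorbed: 0.357 × 9.032e-6 = 3.224e-6 mol.
Product: Φ × n_abs = 0.178 × 3.224e-6 = 5.739e-7 mol.
As a count: 5.739e-7 × 6.022e23 = 3.5e17.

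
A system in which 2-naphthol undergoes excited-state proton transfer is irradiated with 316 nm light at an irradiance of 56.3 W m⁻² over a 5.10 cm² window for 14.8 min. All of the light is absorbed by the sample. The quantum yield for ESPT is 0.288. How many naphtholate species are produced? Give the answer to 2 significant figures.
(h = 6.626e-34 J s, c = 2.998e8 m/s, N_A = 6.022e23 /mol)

Photon energy at 316 nm: hc/λ = (6.626e-34)(2.998e8)/(316e-9) = 6.286e-19 J.
Energy delivered: (56.3 W m⁻²)(5.10e-4 m²)(888 s) = 25.50 J.
Photons incident: 25.50 / 6.286e-19 = 4.057e19, i.e. 4.057e19/6.022e23 = 6.737e-5 mol.
Product: Φ × n_abs = 0.288 × 6.737e-5 = 1.940e-5 mol.
As a count: 1.940e-5 × 6.022e23 = 1.2e19.

1.2e19 species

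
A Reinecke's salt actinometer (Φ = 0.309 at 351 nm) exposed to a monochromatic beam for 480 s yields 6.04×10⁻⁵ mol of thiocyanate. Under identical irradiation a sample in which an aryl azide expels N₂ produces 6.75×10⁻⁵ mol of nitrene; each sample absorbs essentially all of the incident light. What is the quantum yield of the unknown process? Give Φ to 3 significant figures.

Photons absorbed by the actinometer: 6.04×10⁻⁵ / 0.309 = 1.955×10⁻⁴ mol.
Φ(unknown) = 6.75×10⁻⁵ / 1.955×10⁻⁴ = 0.345.

Φ = 0.345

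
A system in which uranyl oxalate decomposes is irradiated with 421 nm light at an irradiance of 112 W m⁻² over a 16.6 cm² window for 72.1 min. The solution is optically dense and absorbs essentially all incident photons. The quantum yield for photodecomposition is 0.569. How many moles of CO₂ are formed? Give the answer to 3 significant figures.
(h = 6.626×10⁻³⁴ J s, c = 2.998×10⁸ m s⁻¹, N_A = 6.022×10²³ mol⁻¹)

0.00161 mol

Photon energy at 421 nm: hc/λ = (6.626×10⁻³⁴)(2.998×10⁸)/(421×10⁻⁹) = 4.718×10⁻¹⁹ J.
Energy delivered: (112 W m⁻²)(16.6×10⁻⁴ m²)(4326 s) = 804.3 J.
Photons incident: 804.3 / 4.718×10⁻¹⁹ = 1.705×10²¹, i.e. 1.705×10²¹/6.022×10²³ = 0.002831 mol.
Product: Φ × n_abs = 0.569 × 0.002831 = 0.001611 mol.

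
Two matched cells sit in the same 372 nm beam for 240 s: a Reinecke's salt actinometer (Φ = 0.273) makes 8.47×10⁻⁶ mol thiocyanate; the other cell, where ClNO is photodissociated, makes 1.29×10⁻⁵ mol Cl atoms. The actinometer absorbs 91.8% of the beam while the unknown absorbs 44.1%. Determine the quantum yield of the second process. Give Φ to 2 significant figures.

Photons absorbed by the actinometer: 8.47×10⁻⁶ / 0.273 = 3.103×10⁻⁵ mol.
Incident flux: 3.103×10⁻⁵ / 0.918 = 3.380×10⁻⁵ einstein.
Absorbed by unknown: 0.441 × 3.380×10⁻⁵ = 1.491×10⁻⁵ mol.
Φ(unknown) = 1.29×10⁻⁵ / 1.491×10⁻⁵ = 0.87.

Φ = 0.87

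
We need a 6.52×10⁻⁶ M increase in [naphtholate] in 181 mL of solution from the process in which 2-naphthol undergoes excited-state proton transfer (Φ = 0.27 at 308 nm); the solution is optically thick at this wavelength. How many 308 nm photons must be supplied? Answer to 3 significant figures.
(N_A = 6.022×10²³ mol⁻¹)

2.63×10¹⁸ photons

Product: (6.52×10⁻⁶ M)(0.181 L) = 1.180×10⁻⁶ mol.
Photons that must be absorbed: 1.180×10⁻⁶ / 0.27 = 4.370×10⁻⁶ mol.
Photon count: 4.370×10⁻⁶ × 6.022×10²³ = 2.63×10¹⁸.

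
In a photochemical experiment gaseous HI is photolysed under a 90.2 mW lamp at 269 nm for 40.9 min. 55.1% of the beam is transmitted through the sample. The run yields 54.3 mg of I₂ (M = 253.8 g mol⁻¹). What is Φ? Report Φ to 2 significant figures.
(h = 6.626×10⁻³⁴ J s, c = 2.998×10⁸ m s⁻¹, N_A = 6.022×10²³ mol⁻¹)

Φ = 0.96

Product: 54.3 mg / 253.8 g mol⁻¹ = 2.139×10⁻⁴ mol.
Photon energy at 269 nm: hc/λ = (6.626×10⁻³⁴)(2.998×10⁸)/(269×10⁻⁹) = 7.385×10⁻¹⁹ J.
Energy delivered: (90.2 mW)(2454 s) = 221.4 J.
Photons incident: 221.4 / 7.385×10⁻¹⁹ = 2.998×10²⁰, i.e. 2.998×10²⁰/6.022×10²³ = 4.978×10⁻⁴ mol.
Fraction absorbed: 1 − 55.1/100 = 0.4490.
Photons absorbed: 0.4490 × 4.978×10⁻⁴ = 2.235×10⁻⁴ mol.
Φ = 2.139×10⁻⁴ mol / 2.235×10⁻⁴ mol photons = 0.96.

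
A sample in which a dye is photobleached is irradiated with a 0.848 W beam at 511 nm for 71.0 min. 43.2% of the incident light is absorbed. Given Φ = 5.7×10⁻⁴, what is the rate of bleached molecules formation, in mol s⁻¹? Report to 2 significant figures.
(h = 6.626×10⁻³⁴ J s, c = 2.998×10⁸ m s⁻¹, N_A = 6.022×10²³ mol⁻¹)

8.9×10⁻¹⁰ mol s⁻¹

Photon energy at 511 nm: hc/λ = (6.626×10⁻³⁴)(2.998×10⁸)/(511×10⁻⁹) = 3.887×10⁻¹⁹ J.
Energy delivered: (0.848 W)(4260 s) = 3612 J.
Photons incident: 3612 / 3.887×10⁻¹⁹ = 9.293×10²¹, i.e. 9.293×10²¹/6.022×10²³ = 0.01543 mol.
Photons absorbed: 0.432 × 0.01543 = 0.006666 mol.
Product formed: 5.7×10⁻⁴ × 0.006666 = 3.800×10⁻⁶ mol.
Rate: 3.800×10⁻⁶ / 4260 s = 8.9×10⁻¹⁰ mol s⁻¹.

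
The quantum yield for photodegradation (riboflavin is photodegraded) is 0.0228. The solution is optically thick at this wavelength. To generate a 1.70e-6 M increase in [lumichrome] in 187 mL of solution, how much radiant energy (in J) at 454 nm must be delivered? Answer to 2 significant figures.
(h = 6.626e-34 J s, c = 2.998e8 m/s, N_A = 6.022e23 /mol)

Product: (1.70e-6 M)(0.187 L) = 3.179e-7 mol.
Photons that must be absorbed: 3.179e-7 / 0.0228 = 1.394e-5 mol.
Photon energy: hc/λ = 4.375e-19 J; per mole, 2.635e5 J mol⁻¹.
Energy required: 1.394e-5 × 2.635e5 = 3.7 J.

3.7 J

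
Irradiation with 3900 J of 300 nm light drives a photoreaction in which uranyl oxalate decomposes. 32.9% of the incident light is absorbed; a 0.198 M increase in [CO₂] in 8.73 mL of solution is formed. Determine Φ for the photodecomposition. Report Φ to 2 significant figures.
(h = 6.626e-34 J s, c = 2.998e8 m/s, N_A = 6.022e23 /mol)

Product: (0.198 M)(0.00873 L) = 0.001729 mol.
Photon energy at 300 nm: hc/λ = (6.626e-34)(2.998e8)/(300e-9) = 6.622e-19 J.
Photons incident: 3900 / 6.622e-19 = 5.889e21, i.e. 5.889e21/6.022e23 = 0.009779 mol.
Photons absorbed: 0.329 × 0.009779 = 0.003217 mol.
Φ = 0.001729 mol / 0.003217 mol photons = 0.54.

Φ = 0.54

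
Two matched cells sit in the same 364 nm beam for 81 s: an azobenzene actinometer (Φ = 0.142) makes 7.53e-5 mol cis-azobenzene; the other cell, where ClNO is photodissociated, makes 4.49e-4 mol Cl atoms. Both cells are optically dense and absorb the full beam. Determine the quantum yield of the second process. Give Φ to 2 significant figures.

Φ = 0.85

Photons absorbed by the actinometer: 7.53e-5 / 0.142 = 5.303e-4 mol.
Φ(unknown) = 4.49e-4 / 5.303e-4 = 0.85.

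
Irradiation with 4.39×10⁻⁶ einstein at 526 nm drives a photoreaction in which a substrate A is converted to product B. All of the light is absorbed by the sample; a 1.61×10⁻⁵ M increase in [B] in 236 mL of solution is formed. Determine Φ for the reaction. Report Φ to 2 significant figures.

Product: (1.61×10⁻⁵ M)(0.236 L) = 3.800×10⁻⁶ mol.
Φ = 3.800×10⁻⁶ mol / 4.39×10⁻⁶ mol photons = 0.87.

Φ = 0.87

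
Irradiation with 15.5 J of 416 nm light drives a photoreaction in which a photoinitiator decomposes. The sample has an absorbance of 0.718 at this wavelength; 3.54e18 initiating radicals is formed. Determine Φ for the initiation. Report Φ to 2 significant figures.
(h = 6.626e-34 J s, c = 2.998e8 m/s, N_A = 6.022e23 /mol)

Product: 3.54e18 / 6.022e23 = 5.878e-6 mol.
Photon energy at 416 nm: hc/λ = (6.626e-34)(2.998e8)/(416e-9) = 4.775e-19 J.
Photons incident: 15.5 / 4.775e-19 = 3.246e19, i.e. 3.246e19/6.022e23 = 5.390e-5 mol.
Fraction absorbed: 1 − 10^(−0.718) = 0.8086.
Photons absorbed: 0.8086 × 5.390e-5 = 4.358e-5 mol.
Φ = 5.878e-6 mol / 4.358e-5 mol photons = 0.13.

Φ = 0.13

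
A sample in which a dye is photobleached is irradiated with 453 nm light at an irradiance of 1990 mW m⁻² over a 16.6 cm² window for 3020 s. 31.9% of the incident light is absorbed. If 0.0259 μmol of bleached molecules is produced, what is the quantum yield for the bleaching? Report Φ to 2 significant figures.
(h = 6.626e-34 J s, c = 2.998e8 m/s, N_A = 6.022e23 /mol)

Product: 0.0259 μmol = 2.59e-8 mol.
Photon energy at 453 nm: hc/λ = (6.626e-34)(2.998e8)/(453e-9) = 4.385e-19 J.
Energy delivered: (1990 mW m⁻²)(16.6e-4 m²)(3020 s) = 9.976 J.
Photons incident: 9.976 / 4.385e-19 = 2.275e19, i.e. 2.275e19/6.022e23 = 3.778e-5 mol.
Photons absorbed: 0.319 × 3.778e-5 = 1.205e-5 mol.
Φ = 2.59e-8 mol / 1.205e-5 mol photons = 0.0021.

Φ = 0.0021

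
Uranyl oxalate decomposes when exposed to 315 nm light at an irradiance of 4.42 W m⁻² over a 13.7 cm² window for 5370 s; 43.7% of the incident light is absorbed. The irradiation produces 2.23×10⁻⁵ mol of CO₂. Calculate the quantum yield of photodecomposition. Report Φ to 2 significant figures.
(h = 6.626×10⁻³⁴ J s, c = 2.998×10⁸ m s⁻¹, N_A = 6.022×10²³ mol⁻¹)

Photon energy at 315 nm: hc/λ = (6.626×10⁻³⁴)(2.998×10⁸)/(315×10⁻⁹) = 6.306×10⁻¹⁹ J.
Energy delivered: (4.42 W m⁻²)(13.7×10⁻⁴ m²)(5370 s) = 32.52 J.
Photons incident: 32.52 / 6.306×10⁻¹⁹ = 5.157×10¹⁹, i.e. 5.157×10¹⁹/6.022×10²³ = 8.564×10⁻⁵ mol.
Photons absorbed: 0.437 × 8.564×10⁻⁵ = 3.742×10⁻⁵ mol.
Φ = 2.23×10⁻⁵ mol / 3.742×10⁻⁵ mol photons = 0.60.

Φ = 0.60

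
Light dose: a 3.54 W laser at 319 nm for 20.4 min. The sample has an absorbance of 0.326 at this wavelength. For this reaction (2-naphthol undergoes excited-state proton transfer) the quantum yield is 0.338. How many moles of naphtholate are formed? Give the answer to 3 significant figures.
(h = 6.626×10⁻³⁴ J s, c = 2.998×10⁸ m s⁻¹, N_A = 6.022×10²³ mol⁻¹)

0.00206 mol

Photon energy at 319 nm: hc/λ = (6.626×10⁻³⁴)(2.998×10⁸)/(319×10⁻⁹) = 6.227×10⁻¹⁹ J.
Energy delivered: (3.54 W)(1224 s) = 4333 J.
Photons incident: 4333 / 6.227×10⁻¹⁹ = 6.958×10²¹, i.e. 6.958×10²¹/6.022×10²³ = 0.01155 mol.
Fraction absorbed: 1 − 10^(−0.326) = 0.5279.
Photons absorbed: 0.5279 × 0.01155 = 0.006097 mol.
Product: Φ × n_abs = 0.338 × 0.006097 = 0.002061 mol.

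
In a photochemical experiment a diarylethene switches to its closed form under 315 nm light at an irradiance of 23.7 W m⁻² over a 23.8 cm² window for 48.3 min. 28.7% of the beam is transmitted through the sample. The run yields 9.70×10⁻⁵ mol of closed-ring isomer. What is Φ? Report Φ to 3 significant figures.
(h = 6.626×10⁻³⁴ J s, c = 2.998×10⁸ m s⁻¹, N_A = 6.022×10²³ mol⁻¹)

Photon energy at 315 nm: hc/λ = (6.626×10⁻³⁴)(2.998×10⁸)/(315×10⁻⁹) = 6.306×10⁻¹⁹ J.
Energy delivered: (23.7 W m⁻²)(23.8×10⁻⁴ m²)(2898 s) = 163.5 J.
Photons incident: 163.5 / 6.306×10⁻¹⁹ = 2.593×10²⁰, i.e. 2.593×10²⁰/6.022×10²³ = 4.306×10⁻⁴ mol.
Fraction absorbed: 1 − 28.7/100 = 0.7130.
Photons absorbed: 0.7130 × 4.306×10⁻⁴ = 3.070×10⁻⁴ mol.
Φ = 9.70×10⁻⁵ mol / 3.070×10⁻⁴ mol photons = 0.316.

Φ = 0.316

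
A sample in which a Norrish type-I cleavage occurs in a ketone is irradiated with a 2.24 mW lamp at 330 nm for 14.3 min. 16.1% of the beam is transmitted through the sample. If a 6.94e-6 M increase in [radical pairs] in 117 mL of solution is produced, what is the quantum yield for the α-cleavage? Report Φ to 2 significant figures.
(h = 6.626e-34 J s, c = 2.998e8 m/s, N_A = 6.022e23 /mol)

Φ = 0.18

Product: (6.94e-6 M)(0.117 L) = 8.120e-7 mol.
Photon energy at 330 nm: hc/λ = (6.626e-34)(2.998e8)/(330e-9) = 6.020e-19 J.
Energy delivered: (2.24 mW)(858 s) = 1.922 J.
Photons incident: 1.922 / 6.020e-19 = 3.193e18, i.e. 3.193e18/6.022e23 = 5.302e-6 mol.
Fraction absorbed: 1 − 16.1/100 = 0.8390.
Photons absorbed: 0.8390 × 5.302e-6 = 4.448e-6 mol.
Φ = 8.120e-7 mol / 4.448e-6 mol photons = 0.18.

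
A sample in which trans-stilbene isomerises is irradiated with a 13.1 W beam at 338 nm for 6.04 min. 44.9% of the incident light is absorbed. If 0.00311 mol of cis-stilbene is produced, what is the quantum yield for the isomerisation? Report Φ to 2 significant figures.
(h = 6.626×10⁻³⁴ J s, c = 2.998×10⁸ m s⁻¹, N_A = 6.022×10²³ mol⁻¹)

Photon energy at 338 nm: hc/λ = (6.626×10⁻³⁴)(2.998×10⁸)/(338×10⁻⁹) = 5.877×10⁻¹⁹ J.
Energy delivered: (13.1 W)(362.4 s) = 4747 J.
Photons incident: 4747 / 5.877×10⁻¹⁹ = 8.077×10²¹, i.e. 8.077×10²¹/6.022×10²³ = 0.01341 mol.
Photons absorbed: 0.449 × 0.01341 = 0.006021 mol.
Φ = 0.00311 mol / 0.006021 mol photons = 0.52.

Φ = 0.52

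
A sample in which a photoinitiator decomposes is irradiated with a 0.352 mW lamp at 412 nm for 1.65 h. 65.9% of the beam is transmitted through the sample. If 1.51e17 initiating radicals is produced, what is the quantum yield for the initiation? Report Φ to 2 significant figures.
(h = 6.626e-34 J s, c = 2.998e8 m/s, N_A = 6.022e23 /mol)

Product: 1.51e17 / 6.022e23 = 2.507e-7 mol.
Photon energy at 412 nm: hc/λ = (6.626e-34)(2.998e8)/(412e-9) = 4.822e-19 J.
Energy delivered: (0.352 mW)(5940 s) = 2.091 J.
Photons incident: 2.091 / 4.822e-19 = 4.336e18, i.e. 4.336e18/6.022e23 = 7.200e-6 mol.
Fraction absorbed: 1 − 65.9/100 = 0.3410.
Photons absorbed: 0.3410 × 7.200e-6 = 2.455e-6 mol.
Φ = 2.507e-7 mol / 2.455e-6 mol photons = 0.10.

Φ = 0.10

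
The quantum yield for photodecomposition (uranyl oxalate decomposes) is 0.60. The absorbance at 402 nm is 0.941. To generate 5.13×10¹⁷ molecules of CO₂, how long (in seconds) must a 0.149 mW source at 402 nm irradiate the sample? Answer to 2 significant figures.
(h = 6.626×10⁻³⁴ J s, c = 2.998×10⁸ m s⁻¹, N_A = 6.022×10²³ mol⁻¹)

Product: 5.13×10¹⁷ / 6.022×10²³ = 8.519×10⁻⁷ mol.
Photons that must be absorbed: 8.519×10⁻⁷ / 0.60 = 1.420×10⁻⁶ mol.
Fraction absorbed: 1 − 10^(−0.941) = 0.8854.
Incident photons needed: 1.420×10⁻⁶ / 0.8854 = 1.604×10⁻⁶ mol.
Photon energy: hc/λ = 4.941×10⁻¹⁹ J; per mole, 2.975×10⁵ J mol⁻¹.
Energy required: 1.604×10⁻⁶ × 2.975×10⁵ = 0.4772 J.
Time: 0.4772 J / 0.000149 W = 3200 s.

t ≈ 3200 s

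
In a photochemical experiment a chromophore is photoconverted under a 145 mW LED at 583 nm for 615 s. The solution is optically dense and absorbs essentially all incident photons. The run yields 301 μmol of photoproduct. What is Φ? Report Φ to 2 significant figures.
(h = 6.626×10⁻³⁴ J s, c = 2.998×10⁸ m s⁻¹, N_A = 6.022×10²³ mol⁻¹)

Product: 301 μmol = 3.01×10⁻⁴ mol.
Photon energy at 583 nm: hc/λ = (6.626×10⁻³⁴)(2.998×10⁸)/(583×10⁻⁹) = 3.407×10⁻¹⁹ J.
Energy delivered: (145 mW)(615 s) = 89.18 J.
Photons incident: 89.18 / 3.407×10⁻¹⁹ = 2.618×10²⁰, i.e. 2.618×10²⁰/6.022×10²³ = 4.347×10⁻⁴ mol.
Φ = 3.01×10⁻⁴ mol / 4.347×10⁻⁴ mol photons = 0.69.

Φ = 0.69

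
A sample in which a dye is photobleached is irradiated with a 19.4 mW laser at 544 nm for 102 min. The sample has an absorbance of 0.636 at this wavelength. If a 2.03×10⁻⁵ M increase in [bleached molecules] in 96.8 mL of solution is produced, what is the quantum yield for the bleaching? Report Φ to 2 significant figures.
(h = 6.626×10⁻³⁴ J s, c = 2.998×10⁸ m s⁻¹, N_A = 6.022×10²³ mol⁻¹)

Product: (2.03×10⁻⁵ M)(0.0968 L) = 1.965×10⁻⁶ mol.
Photon energy at 544 nm: hc/λ = (6.626×10⁻³⁴)(2.998×10⁸)/(544×10⁻⁹) = 3.652×10⁻¹⁹ J.
Energy delivered: (19.4 mW)(6120 s) = 118.7 J.
Photons incident: 118.7 / 3.652×10⁻¹⁹ = 3.250×10²⁰, i.e. 3.250×10²⁰/6.022×10²³ = 5.397×10⁻⁴ mol.
Fraction absorbed: 1 − 10^(−0.636) = 0.7688.
Photons absorbed: 0.7688 × 5.397×10⁻⁴ = 4.149×10⁻⁴ mol.
Φ = 1.965×10⁻⁶ mol / 4.149×10⁻⁴ mol photons = 0.0047.

Φ = 0.0047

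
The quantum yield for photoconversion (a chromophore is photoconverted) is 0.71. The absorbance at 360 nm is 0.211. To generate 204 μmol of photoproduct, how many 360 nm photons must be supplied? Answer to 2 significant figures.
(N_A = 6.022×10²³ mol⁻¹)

Product: 204 μmol = 2.04×10⁻⁴ mol.
Photons that must be absorbed: 2.04×10⁻⁴ / 0.71 = 2.873×10⁻⁴ mol.
Fraction absorbed: 1 − 10^(−0.211) = 0.3848.
Incident photons needed: 2.873×10⁻⁴ / 0.3848 = 7.466×10⁻⁴ mol.
Photon count: 7.466×10⁻⁴ × 6.022×10²³ = 4.5×10²⁰.

4.5×10²⁰ photons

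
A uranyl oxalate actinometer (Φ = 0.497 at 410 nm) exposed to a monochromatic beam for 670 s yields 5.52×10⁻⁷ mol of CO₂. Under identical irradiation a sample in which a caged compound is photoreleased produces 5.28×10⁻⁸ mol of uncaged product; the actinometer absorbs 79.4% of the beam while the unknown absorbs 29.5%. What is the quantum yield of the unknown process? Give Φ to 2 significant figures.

Φ = 0.13

Photons absorbed by the actinometer: 5.52×10⁻⁷ / 0.497 = 1.111×10⁻⁶ mol.
Incident flux: 1.111×10⁻⁶ / 0.794 = 1.399×10⁻⁶ einstein.
Absorbed by unknown: 0.295 × 1.399×10⁻⁶ = 4.127×10⁻⁷ mol.
Φ(unknown) = 5.28×10⁻⁸ / 4.127×10⁻⁷ = 0.13.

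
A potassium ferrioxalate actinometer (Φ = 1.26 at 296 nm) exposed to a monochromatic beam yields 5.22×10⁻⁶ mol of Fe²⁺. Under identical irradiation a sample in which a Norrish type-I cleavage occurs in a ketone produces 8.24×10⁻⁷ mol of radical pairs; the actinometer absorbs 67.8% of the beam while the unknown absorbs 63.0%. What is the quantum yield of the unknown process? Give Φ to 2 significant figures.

Photons absorbed by the actinometer: 5.22×10⁻⁶ / 1.26 = 4.143×10⁻⁶ mol.
Incident flux: 4.143×10⁻⁶ / 0.678 = 6.111×10⁻⁶ einstein.
Absorbed by unknown: 0.630 × 6.111×10⁻⁶ = 3.850×10⁻⁶ mol.
Φ(unknown) = 8.24×10⁻⁷ / 3.850×10⁻⁶ = 0.21.

Φ = 0.21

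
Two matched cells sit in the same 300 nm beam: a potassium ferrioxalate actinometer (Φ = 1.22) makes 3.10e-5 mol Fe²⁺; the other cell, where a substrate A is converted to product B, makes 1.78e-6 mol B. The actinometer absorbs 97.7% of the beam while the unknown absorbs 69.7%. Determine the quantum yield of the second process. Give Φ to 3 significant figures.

Photons absorbed by the actinometer: 3.10e-5 / 1.22 = 2.541e-5 mol.
Incident flux: 2.541e-5 / 0.977 = 2.601e-5 einstein.
Absorbed by unknown: 0.697 × 2.601e-5 = 1.813e-5 mol.
Φ(unknown) = 1.78e-6 / 1.813e-5 = 0.0982.

Φ = 0.0982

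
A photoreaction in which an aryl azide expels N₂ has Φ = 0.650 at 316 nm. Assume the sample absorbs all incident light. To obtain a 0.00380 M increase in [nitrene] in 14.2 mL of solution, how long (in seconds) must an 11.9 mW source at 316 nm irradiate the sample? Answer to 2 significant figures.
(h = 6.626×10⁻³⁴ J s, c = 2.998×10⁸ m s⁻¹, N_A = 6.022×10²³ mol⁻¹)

t ≈ 2600 s

Product: (0.00380 M)(0.0142 L) = 5.396×10⁻⁵ mol.
Photons that must be absorbed: 5.396×10⁻⁵ / 0.650 = 8.302×10⁻⁵ mol.
Photon energy: hc/λ = 6.286×10⁻¹⁹ J; per mole, 3.785×10⁵ J mol⁻¹.
Energy required: 8.302×10⁻⁵ × 3.785×10⁵ = 31.42 J.
Time: 31.42 J / 0.0119 W = 2600 s.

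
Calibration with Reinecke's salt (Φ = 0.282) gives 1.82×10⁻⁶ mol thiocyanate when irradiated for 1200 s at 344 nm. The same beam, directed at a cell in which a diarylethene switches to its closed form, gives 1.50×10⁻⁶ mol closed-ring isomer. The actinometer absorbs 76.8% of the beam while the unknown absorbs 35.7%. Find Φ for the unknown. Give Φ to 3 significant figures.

Photons absorbed by the actinometer: 1.82×10⁻⁶ / 0.282 = 6.454×10⁻⁶ mol.
Incident flux: 6.454×10⁻⁶ / 0.768 = 8.404×10⁻⁶ einstein.
Absorbed by unknown: 0.357 × 8.404×10⁻⁶ = 3.000×10⁻⁶ mol.
Φ(unknown) = 1.50×10⁻⁶ / 3.000×10⁻⁶ = 0.500.

Φ = 0.500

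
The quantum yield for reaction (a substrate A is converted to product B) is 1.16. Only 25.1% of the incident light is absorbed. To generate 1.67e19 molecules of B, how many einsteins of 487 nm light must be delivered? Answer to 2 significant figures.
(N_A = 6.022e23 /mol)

9.5e-5 einstein

Product: 1.67e19 / 6.022e23 = 2.773e-5 mol.
Photons that must be absorbed: 2.773e-5 / 1.16 = 2.391e-5 mol.
Incident photons needed: 2.391e-5 / 0.251 = 9.526e-5 mol.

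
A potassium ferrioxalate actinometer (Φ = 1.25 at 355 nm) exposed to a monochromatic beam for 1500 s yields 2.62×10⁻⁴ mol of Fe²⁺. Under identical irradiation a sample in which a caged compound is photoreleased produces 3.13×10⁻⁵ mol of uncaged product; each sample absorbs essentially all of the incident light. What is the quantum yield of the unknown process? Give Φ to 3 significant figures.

Photons absorbed by the actinometer: 2.62×10⁻⁴ / 1.25 = 2.096×10⁻⁴ mol.
Φ(unknown) = 3.13×10⁻⁵ / 2.096×10⁻⁴ = 0.149.

Φ = 0.149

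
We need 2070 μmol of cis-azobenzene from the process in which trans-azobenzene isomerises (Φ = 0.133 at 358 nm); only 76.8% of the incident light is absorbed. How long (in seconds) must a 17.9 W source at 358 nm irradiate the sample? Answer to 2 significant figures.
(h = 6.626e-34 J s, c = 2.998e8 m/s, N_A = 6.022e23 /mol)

Product: 2070 μmol = 0.00207 mol.
Photons that must be absorbed: 0.00207 / 0.133 = 0.01556 mol.
Incident photons needed: 0.01556 / 0.768 = 0.02026 mol.
Photon energy: hc/λ = 5.549e-19 J; per mole, 3.342e5 J mol⁻¹.
Energy required: 0.02026 × 3.342e5 = 6771 J.
Time: 6771 J / 17.9 W = 380 s.

t ≈ 380 s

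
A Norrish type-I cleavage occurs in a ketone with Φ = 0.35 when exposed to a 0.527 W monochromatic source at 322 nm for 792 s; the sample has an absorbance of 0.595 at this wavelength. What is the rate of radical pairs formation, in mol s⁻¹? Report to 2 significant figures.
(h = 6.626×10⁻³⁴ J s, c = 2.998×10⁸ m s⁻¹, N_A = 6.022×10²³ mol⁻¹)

3.7×10⁻⁷ mol s⁻¹

Photon energy at 322 nm: hc/λ = (6.626×10⁻³⁴)(2.998×10⁸)/(322×10⁻⁹) = 6.169×10⁻¹⁹ J.
Energy delivered: (0.527 W)(792 s) = 417.4 J.
Photons incident: 417.4 / 6.169×10⁻¹⁹ = 6.766×10²⁰, i.e. 6.766×10²⁰/6.022×10²³ = 0.001124 mol.
Fraction absorbed: 1 − 10^(−0.595) = 0.7459.
Photons absorbed: 0.7459 × 0.001124 = 8.384×10⁻⁴ mol.
Product formed: 0.35 × 8.384×10⁻⁴ = 2.934×10⁻⁴ mol.
Rate: 2.934×10⁻⁴ / 792 s = 3.7×10⁻⁷ mol s⁻¹.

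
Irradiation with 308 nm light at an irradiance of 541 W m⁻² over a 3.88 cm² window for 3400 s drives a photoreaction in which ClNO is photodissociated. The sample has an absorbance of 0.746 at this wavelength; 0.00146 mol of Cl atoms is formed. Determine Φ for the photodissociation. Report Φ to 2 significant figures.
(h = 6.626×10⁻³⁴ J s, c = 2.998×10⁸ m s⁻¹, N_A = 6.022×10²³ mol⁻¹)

Φ = 0.97

Photon energy at 308 nm: hc/λ = (6.626×10⁻³⁴)(2.998×10⁸)/(308×10⁻⁹) = 6.450×10⁻¹⁹ J.
Energy delivered: (541 W m⁻²)(3.88×10⁻⁴ m²)(3400 s) = 713.7 J.
Photons incident: 713.7 / 6.450×10⁻¹⁹ = 1.107×10²¹, i.e. 1.107×10²¹/6.022×10²³ = 0.001838 mol.
Fraction absorbed: 1 − 10^(−0.746) = 0.8205.
Photons absorbed: 0.8205 × 0.001838 = 0.001508 mol.
Φ = 0.00146 mol / 0.001508 mol photons = 0.97.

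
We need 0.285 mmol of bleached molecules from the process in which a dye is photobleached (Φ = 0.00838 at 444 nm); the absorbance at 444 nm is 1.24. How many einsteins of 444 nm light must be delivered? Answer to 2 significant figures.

Product: 0.285 mmol = 2.85e-4 mol.
Photons that must be absorbed: 2.85e-4 / 0.00838 = 0.03401 mol.
Fraction absorbed: 1 − 10^(−1.24) = 0.9425.
Incident photons needed: 0.03401 / 0.9425 = 0.03608 mol.

0.036 einstein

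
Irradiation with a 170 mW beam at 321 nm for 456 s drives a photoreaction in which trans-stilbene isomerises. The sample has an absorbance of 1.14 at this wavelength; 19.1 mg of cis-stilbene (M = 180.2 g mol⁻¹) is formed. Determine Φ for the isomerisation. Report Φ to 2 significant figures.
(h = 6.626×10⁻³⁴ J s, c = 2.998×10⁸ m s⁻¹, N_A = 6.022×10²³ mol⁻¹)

Product: 19.1 mg / 180.2 g mol⁻¹ = 1.060×10⁻⁴ mol.
Photon energy at 321 nm: hc/λ = (6.626×10⁻³⁴)(2.998×10⁸)/(321×10⁻⁹) = 6.188×10⁻¹⁹ J.
Energy delivered: (170 mW)(456 s) = 77.52 J.
Photons incident: 77.52 / 6.188×10⁻¹⁹ = 1.253×10²⁰, i.e. 1.253×10²⁰/6.022×10²³ = 2.081×10⁻⁴ mol.
Fraction absorbed: 1 − 10^(−1.14) = 0.9276.
Photons absorbed: 0.9276 × 2.081×10⁻⁴ = 1.930×10⁻⁴ mol.
Φ = 1.060×10⁻⁴ mol / 1.930×10⁻⁴ mol photons = 0.55.

Φ = 0.55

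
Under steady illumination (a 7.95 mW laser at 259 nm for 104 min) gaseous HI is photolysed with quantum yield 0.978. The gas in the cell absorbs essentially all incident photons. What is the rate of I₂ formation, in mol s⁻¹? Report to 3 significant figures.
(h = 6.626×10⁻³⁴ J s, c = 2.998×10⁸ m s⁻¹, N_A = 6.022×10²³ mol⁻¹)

1.68×10⁻⁸ mol s⁻¹

Photon energy at 259 nm: hc/λ = (6.626×10⁻³⁴)(2.998×10⁸)/(259×10⁻⁹) = 7.670×10⁻¹⁹ J.
Energy delivered: (7.95 mW)(6240 s) = 49.61 J.
Photons incident: 49.61 / 7.670×10⁻¹⁹ = 6.468×10¹⁹, i.e. 6.468×10¹⁹/6.022×10²³ = 1.074×10⁻⁴ mol.
Product formed: 0.978 × 1.074×10⁻⁴ = 1.050×10⁻⁴ mol.
Rate: 1.050×10⁻⁴ / 6240 s = 1.68×10⁻⁸ mol s⁻¹.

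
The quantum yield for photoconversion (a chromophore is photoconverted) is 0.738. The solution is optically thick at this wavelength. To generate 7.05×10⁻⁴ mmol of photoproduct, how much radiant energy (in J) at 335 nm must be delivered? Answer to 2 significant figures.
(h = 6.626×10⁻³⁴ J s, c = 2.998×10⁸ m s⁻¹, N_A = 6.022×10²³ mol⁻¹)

Product: 7.05×10⁻⁴ mmol = 7.05×10⁻⁷ mol.
Photons that must be absorbed: 7.05×10⁻⁷ / 0.738 = 9.553×10⁻⁷ mol.
Photon energy: hc/λ = 5.930×10⁻¹⁹ J; per mole, 3.571×10⁵ J mol⁻¹.
Energy required: 9.553×10⁻⁷ × 3.571×10⁵ = 0.34 J.

0.34 J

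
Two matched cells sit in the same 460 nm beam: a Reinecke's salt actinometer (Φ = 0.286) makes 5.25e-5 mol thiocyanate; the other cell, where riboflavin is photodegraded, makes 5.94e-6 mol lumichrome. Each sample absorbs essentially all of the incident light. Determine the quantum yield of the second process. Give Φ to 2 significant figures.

Photons absorbed by the actinometer: 5.25e-5 / 0.286 = 1.836e-4 mol.
Φ(unknown) = 5.94e-6 / 1.836e-4 = 0.032.

Φ = 0.032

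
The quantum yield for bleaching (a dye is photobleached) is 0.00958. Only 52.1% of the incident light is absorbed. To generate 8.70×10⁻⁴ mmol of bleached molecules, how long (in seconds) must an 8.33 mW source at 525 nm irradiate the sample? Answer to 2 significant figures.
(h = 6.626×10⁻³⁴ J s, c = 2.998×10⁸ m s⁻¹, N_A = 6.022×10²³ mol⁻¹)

Product: 8.70×10⁻⁴ mmol = 8.70×10⁻⁷ mol.
Photons that must be absorbed: 8.70×10⁻⁷ / 0.00958 = 9.081×10⁻⁵ mol.
Incident photons needed: 9.081×10⁻⁵ / 0.521 = 1.743×10⁻⁴ mol.
Photon energy: hc/λ = 3.784×10⁻¹⁹ J; per mole, 2.279×10⁵ J mol⁻¹.
Energy required: 1.743×10⁻⁴ × 2.279×10⁵ = 39.72 J.
Time: 39.72 J / 0.00833 W = 4800 s.

t ≈ 4800 s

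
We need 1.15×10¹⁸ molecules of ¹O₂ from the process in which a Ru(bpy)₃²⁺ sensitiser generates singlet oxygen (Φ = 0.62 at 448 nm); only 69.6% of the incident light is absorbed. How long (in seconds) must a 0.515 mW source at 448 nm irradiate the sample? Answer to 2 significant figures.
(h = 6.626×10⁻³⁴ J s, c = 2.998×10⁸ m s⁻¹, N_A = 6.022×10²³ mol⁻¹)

t ≈ 2300 s

Product: 1.15×10¹⁸ / 6.022×10²³ = 1.910×10⁻⁶ mol.
Photons that must be absorbed: 1.910×10⁻⁶ / 0.62 = 3.081×10⁻⁶ mol.
Incident photons needed: 3.081×10⁻⁶ / 0.696 = 4.427×10⁻⁶ mol.
Photon energy: hc/λ = 4.434×10⁻¹⁹ J; per mole, 2.670×10⁵ J mol⁻¹.
Energy required: 4.427×10⁻⁶ × 2.670×10⁵ = 1.182 J.
Time: 1.182 J / 0.000515 W = 2300 s.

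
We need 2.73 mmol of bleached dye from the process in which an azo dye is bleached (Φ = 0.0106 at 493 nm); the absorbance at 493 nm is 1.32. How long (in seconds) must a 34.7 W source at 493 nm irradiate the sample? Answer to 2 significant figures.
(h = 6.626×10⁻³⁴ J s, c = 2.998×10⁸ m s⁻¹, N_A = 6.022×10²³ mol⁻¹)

Product: 2.73 mmol = 0.00273 mol.
Photons that must be absorbed: 0.00273 / 0.0106 = 0.2575 mol.
Fraction absorbed: 1 − 10^(−1.32) = 0.9521.
Incident photons needed: 0.2575 / 0.9521 = 0.2705 mol.
Photon energy: hc/λ = 4.029×10⁻¹⁹ J; per mole, 2.426×10⁵ J mol⁻¹.
Energy required: 0.2705 × 2.426×10⁵ = 6.562×10⁴ J.
Time: 6.562×10⁴ J / 34.7 W = 1900 s.

t ≈ 1900 s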